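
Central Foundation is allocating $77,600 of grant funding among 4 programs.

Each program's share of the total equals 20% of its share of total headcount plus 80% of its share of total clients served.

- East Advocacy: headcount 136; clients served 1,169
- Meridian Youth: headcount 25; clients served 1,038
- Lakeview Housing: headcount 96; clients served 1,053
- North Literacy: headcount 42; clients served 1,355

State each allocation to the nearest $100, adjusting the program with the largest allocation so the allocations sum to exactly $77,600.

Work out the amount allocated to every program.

Totals — headcount 299, clients served 4,615.
Blended shares (20% headcount + 80% clients served): East Advocacy 0.2936; Meridian Youth 0.1967; Lakeview Housing 0.2467; North Literacy 0.2630.
Unrounded shares: East Advocacy 22,784.40; Meridian Youth 15,260.61; Lakeview Housing 19,147.74; North Literacy 20,407.24.
Rounded to nearest $100: East Advocacy $22,800; Meridian Youth $15,300; Lakeview Housing $19,100; North Literacy $20,400. Sum = $77,600.
Rounded total matches; no reconciliation needed.

East Advocacy: $22,800 | Meridian Youth: $15,300 | Lakeview Housing: $19,100 | North Literacy: $20,400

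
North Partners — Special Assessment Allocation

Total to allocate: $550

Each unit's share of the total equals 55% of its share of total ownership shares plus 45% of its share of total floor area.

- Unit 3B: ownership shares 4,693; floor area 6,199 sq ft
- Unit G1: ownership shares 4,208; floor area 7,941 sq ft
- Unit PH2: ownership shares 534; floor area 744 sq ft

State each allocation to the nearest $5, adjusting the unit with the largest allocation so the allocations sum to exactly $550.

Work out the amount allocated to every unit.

Unit 3B: $255 · Unit G1: $265 · Unit PH2: $30

Ownership shares total 9,435; floor area total 14,884.
Blended shares (55% ownership shares + 45% floor area): Unit 3B 0.4610; Unit G1 0.4854; Unit PH2 0.0536.
Raw shares: Unit 3B 253.55; Unit G1 266.96; Unit PH2 29.49.
At nearest $5: Unit 3B $255; Unit G1 $265; Unit PH2 $30. Sum = $550.
Rounded total matches; no reconciliation needed.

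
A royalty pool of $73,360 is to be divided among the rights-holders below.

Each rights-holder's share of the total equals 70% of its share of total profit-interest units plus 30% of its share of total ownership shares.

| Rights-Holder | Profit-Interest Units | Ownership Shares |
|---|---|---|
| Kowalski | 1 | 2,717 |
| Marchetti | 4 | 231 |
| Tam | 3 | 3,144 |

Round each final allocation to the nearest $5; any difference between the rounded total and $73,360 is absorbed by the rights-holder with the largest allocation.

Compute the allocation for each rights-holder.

Kowalski: $16,235 · Marchetti: $26,510 · Tam: $30,615

Totals — profit-interest units 8, ownership shares 6,092.
Combined weights (70% profit-interest units + 30% ownership shares): Kowalski 0.2213; Marchetti 0.3614; Tam 0.4173.
Unrounded shares: Kowalski 16,234.45; Marchetti 26,510.51; Tam 30,615.04.
After rounding ($5): Kowalski $16,235; Marchetti $26,510; Tam $30,615. Sum = $73,360.
Rounded total matches; no reconciliation needed.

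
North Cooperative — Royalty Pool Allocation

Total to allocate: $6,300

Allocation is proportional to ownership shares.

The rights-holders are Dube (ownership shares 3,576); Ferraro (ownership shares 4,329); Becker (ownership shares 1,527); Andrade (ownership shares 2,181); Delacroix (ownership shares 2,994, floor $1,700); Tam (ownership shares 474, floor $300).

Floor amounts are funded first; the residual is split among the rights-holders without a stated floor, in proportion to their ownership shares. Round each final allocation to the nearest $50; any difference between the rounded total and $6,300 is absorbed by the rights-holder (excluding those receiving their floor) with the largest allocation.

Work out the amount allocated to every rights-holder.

Dube: $1,300; Ferraro: $1,650; Becker: $550; Andrade: $800; Delacroix: $1,700; Tam: $300

Fund the minimums — Delacroix $1,700; Tam $300. Remaining pool $4,300.
Remaining pool split over remaining ownership shares 11,613: Dube 1,324.10 → $1,300; Ferraro 1,602.92 → $1,600; Becker 565.41 → $550; Andrade 807.57 → $800.
Rounding difference +$50 applied to Ferraro → $1,650.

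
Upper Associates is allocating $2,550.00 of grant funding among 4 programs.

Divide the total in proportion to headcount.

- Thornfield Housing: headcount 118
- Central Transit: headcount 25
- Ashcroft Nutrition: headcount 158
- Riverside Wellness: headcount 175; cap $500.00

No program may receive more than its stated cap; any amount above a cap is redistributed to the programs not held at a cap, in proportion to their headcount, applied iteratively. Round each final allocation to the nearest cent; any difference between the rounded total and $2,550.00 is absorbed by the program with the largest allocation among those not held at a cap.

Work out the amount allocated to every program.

Combined headcount = 476.
Proportional shares (ignoring caps): Thornfield Housing 632.1429; Central Transit 133.9286; Ashcroft Nutrition 846.4286; Riverside Wellness 937.5000.
Held at cap: Riverside Wellness ($500.00); remaining pool $2,050.00 reallocated over remaining headcount 301.
Remaining shares: Thornfield Housing 803.6545 → $803.65; Central Transit 170.2658 → $170.27; Ashcroft Nutrition 1,076.0797 → $1,076.08.

Thornfield Housing: $803.65 | Central Transit: $170.27 | Ashcroft Nutrition: $1,076.08 | Riverside Wellness: $500.00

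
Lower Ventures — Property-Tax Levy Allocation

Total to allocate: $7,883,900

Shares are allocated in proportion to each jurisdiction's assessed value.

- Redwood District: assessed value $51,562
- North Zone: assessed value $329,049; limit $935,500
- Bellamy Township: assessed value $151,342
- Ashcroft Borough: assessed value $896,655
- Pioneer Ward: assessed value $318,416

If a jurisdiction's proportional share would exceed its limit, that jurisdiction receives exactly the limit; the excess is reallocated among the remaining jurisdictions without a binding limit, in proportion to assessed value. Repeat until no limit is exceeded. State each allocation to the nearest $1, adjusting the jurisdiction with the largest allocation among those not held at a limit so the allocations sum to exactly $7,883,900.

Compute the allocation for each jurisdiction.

Total assessed value = 1,747,024.
Proportional shares (ignoring caps): Redwood District 232,686.93; North Zone 1,484,919.16; Bellamy Township 682,970.12; Ashcroft Borough 4,046,388.80; Pioneer Ward 1,436,934.98.
Held at cap: North Zone ($935,500); balance $6,948,400 reallocated over remaining assessed value 1,417,975.
Redistributed shares: Redwood District 252,665.53 → $252,666; Bellamy Township 741,610.22 → $741,610; Ashcroft Borough 4,393,813.43 → $4,393,813; Pioneer Ward 1,560,310.82 → $1,560,311.

Redwood District: $252,666 | North Zone: $935,500 | Bellamy Township: $741,610 | Ashcroft Borough: $4,393,813 | Pioneer Ward: $1,560,311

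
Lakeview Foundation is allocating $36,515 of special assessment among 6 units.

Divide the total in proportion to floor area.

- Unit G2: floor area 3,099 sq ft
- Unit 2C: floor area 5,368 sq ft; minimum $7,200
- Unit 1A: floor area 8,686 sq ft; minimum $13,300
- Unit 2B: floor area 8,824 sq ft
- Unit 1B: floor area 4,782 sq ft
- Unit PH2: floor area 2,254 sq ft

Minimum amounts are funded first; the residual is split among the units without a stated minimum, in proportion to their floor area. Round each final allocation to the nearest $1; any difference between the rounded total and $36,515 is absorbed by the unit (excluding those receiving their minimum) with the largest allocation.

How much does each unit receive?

Guaranteed amounts: Unit 2C $7,200; Unit 1A $13,300. Balance $16,015.
Balance split over remaining floor area 18,959: Unit G2 2,617.78 → $2,618; Unit 2B 7,453.79 → $7,454; Unit 1B 4,039.44 → $4,039; Unit PH2 1,903.99 → $1,904.

Unit G2: $2,618 · Unit 2C: $7,200 · Unit 1A: $13,300 · Unit 2B: $7,454 · Unit 1B: $4,039 · Unit PH2: $1,904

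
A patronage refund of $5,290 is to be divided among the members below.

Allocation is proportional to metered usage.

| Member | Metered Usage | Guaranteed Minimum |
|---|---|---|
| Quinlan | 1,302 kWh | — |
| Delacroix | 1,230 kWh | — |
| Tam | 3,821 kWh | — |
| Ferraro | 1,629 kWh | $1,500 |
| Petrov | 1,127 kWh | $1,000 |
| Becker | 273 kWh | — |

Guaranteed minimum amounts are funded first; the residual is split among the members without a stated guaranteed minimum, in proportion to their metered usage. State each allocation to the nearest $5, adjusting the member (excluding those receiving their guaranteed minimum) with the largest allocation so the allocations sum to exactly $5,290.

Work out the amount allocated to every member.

Fund the minimums — Ferraro $1,500; Petrov $1,000. Remaining pool $2,790.
Remaining pool split over remaining metered usage 6,626: Quinlan 548.23 → $550; Delacroix 517.91 → $520; Tam 1,608.90 → $1,610; Becker 114.95 → $115.
Rounding difference −$5 applied to Tam → $1,605.

Quinlan: $550; Delacroix: $520; Tam: $1,605; Ferraro: $1,500; Petrov: $1,000; Becker: $115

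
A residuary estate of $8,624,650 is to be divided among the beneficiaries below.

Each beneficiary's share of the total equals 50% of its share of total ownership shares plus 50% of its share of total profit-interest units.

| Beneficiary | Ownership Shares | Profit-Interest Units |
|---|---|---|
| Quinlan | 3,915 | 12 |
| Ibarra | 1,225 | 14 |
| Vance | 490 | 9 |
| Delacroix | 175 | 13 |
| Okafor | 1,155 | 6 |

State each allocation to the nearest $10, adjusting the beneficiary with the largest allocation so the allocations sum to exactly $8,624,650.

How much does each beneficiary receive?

Quinlan: $3,383,980 · Ibarra: $1,877,000 · Vance: $1,022,320 · Delacroix: $1,146,580 · Okafor: $1,194,770

Totals — ownership shares 6,960, profit-interest units 54.
Blended shares (50% ownership shares + 50% profit-interest units): Quinlan 0.3924; Ibarra 0.2176; Vance 0.1185; Delacroix 0.1329; Okafor 0.1385.
Proportional shares: Quinlan 3,383,977.26; Ibarra 1,877,004.17; Vance 1,022,318.43; Delacroix 1,146,580.03; Okafor 1,194,770.12.
At nearest $10: Quinlan $3,383,980; Ibarra $1,877,000; Vance $1,022,320; Delacroix $1,146,580; Okafor $1,194,770. Sum = $8,624,650.
Rounded total matches; no reconciliation needed.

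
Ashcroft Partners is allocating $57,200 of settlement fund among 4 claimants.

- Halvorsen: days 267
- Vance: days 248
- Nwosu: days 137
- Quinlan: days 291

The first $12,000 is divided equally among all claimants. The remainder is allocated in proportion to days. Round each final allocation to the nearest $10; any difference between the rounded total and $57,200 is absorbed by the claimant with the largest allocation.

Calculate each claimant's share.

First tranche $12,000 split equally: $3,000 each.
Remainder $45,200 by days (total 943): Halvorsen 12,797.88 → $12,800; Vance 11,887.17 → $11,890; Nwosu 6,566.70 → $6,570; Quinlan 13,948.25 → $13,950.
Rounding difference −$10 on remainder applied to Quinlan.
Totals: Halvorsen $3,000 + $12,800 = $15,800; Vance $3,000 + $11,890 = $14,890; Nwosu $3,000 + $6,570 = $9,570; Quinlan $3,000 + $13,940 = $16,940.

Halvorsen: $15,800 | Vance: $14,890 | Nwosu: $9,570 | Quinlan: $16,940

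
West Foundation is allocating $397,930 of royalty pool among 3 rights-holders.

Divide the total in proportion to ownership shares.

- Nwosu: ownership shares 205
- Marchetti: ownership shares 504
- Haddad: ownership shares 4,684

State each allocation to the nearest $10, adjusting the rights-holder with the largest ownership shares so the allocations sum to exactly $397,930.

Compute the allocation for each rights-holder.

Nwosu: $15,130 | Marchetti: $37,190 | Haddad: $345,610

Combined ownership shares = 5,393.
Pro-rata amounts: Nwosu 205/5,393 × $397,930 = 15,126.21; Marchetti 504/5,393 × $397,930 = 37,188.34; Haddad 4,684/5,393 × $397,930 = 345,615.45.
At nearest $10: Nwosu $15,130; Marchetti $37,190; Haddad $345,620. Sum = $397,940.
Difference $397,930 − $397,940 = −$10 applied to largest ownership shares (Haddad): Haddad becomes $345,610.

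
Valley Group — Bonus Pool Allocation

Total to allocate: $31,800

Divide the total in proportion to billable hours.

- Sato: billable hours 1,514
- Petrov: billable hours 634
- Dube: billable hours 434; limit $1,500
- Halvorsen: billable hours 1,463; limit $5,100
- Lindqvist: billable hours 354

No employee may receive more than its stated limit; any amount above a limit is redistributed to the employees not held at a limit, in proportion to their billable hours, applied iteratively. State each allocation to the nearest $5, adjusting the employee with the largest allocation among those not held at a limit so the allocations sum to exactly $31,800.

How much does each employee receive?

Sato: $15,250 | Petrov: $6,385 | Dube: $1,500 | Halvorsen: $5,100 | Lindqvist: $3,565

Sum of billable hours: 4,399.
Pro-rata shares before constraints: Sato 10,944.58; Petrov 4,583.13; Dube 3,137.35; Halvorsen 10,575.90; Lindqvist 2,559.04.
Held at cap: Dube ($1,500), Halvorsen ($5,100); residual $25,200 reallocated over remaining billable hours 2,502.
Remaining shares: Sato 15,248.92 → $15,250; Petrov 6,385.61 → $6,385; Lindqvist 3,565.47 → $3,565.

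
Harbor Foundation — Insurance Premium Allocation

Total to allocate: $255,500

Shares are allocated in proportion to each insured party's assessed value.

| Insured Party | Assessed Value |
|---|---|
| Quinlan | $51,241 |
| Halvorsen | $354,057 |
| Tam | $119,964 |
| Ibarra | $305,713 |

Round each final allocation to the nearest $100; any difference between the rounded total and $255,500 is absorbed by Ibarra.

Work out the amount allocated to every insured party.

Combined assessed value = 830,975.
Unrounded shares: Quinlan 51,241/830,975 × $255,500 = 15,755.08; Halvorsen 354,057/830,975 × $255,500 = 108,861.96; Tam 119,964/830,975 × $255,500 = 36,885.35; Ibarra 305,713/830,975 × $255,500 = 93,997.62.
Rounded to nearest $100: Quinlan $15,800; Halvorsen $108,900; Tam $36,900; Ibarra $94,000. Sum = $255,600.
Difference $255,500 − $255,600 = −$100 applied to Ibarra: Ibarra becomes $93,900.

Quinlan: $15,800 | Halvorsen: $108,900 | Tam: $36,900 | Ibarra: $93,900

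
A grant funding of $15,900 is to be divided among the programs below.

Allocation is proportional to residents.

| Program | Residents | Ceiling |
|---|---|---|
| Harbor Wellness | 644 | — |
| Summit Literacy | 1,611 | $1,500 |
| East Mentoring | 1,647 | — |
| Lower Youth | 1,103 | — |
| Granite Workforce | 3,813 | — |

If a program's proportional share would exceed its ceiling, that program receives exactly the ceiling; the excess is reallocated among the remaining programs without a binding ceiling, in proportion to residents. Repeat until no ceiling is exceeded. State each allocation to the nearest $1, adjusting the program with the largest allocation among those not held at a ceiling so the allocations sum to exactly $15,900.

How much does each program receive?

Total residents = 8,818.
Pro-rata shares before constraints: Harbor Wellness 1,161.22; Summit Literacy 2,904.84; East Mentoring 2,969.76; Lower Youth 1,988.85; Granite Workforce 6,875.33.
Capped: Summit Literacy ($1,500); balance $14,400 reallocated over remaining residents 7,207.
Shares after redistribution: Harbor Wellness 1,286.75 → $1,287; East Mentoring 3,290.80 → $3,291; Lower Youth 2,203.86 → $2,204; Granite Workforce 7,618.59 → $7,619.
Rounding difference −$1 applied to Granite Workforce → $7,618.

Harbor Wellness: $1,287 | Summit Literacy: $1,500 | East Mentoring: $3,291 | Lower Youth: $2,204 | Granite Workforce: $7,618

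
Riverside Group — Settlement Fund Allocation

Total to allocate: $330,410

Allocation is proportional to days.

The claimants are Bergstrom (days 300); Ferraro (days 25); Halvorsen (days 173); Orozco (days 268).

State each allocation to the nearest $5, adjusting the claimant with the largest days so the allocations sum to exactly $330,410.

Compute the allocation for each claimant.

Combined days = 766.
Pro-rata amounts: Bergstrom 300/766 × $330,410 = 129,403.39; Ferraro 25/766 × $330,410 = 10,783.62; Halvorsen 173/766 × $330,410 = 74,622.62; Orozco 268/766 × $330,410 = 115,600.37.
At nearest $5: Bergstrom $129,405; Ferraro $10,785; Halvorsen $74,625; Orozco $115,600. Sum = $330,415.
Difference $330,410 − $330,415 = −$5 applied to largest days (Bergstrom): Bergstrom becomes $129,400.

Bergstrom: $129,400 | Ferraro: $10,785 | Halvorsen: $74,625 | Orozco: $115,600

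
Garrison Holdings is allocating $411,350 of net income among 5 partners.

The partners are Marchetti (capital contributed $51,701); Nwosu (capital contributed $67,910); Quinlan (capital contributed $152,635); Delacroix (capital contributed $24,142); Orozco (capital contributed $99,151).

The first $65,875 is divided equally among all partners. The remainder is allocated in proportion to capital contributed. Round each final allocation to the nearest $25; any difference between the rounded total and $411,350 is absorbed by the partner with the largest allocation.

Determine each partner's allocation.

Marchetti: $58,325 · Nwosu: $72,500 · Quinlan: $146,500 · Delacroix: $34,250 · Orozco: $99,775

First tranche $65,875 split equally: $13,175 each.
Remainder $345,475 by capital contributed (total 395,539): Marchetti 45,157.12 → $45,150; Nwosu 59,314.52 → $59,325; Quinlan 133,315.75 → $133,325; Delacroix 21,086.31 → $21,075; Orozco 86,601.30 → $86,600.
Totals: Marchetti $13,175 + $45,150 = $58,325; Nwosu $13,175 + $59,325 = $72,500; Quinlan $13,175 + $133,325 = $146,500; Delacroix $13,175 + $21,075 = $34,250; Orozco $13,175 + $86,600 = $99,775.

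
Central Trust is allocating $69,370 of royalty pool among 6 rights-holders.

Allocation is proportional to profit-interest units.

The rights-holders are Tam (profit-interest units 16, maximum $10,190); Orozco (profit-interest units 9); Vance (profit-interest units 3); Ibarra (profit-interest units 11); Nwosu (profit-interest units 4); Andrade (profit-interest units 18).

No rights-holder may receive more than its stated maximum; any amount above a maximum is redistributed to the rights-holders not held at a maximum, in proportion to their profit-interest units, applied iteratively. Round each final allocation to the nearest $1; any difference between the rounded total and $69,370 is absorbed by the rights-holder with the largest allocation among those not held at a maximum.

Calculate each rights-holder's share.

Tam: $10,190 · Orozco: $11,836 · Vance: $3,945 · Ibarra: $14,466 · Nwosu: $5,260 · Andrade: $23,673

Sum of profit-interest units: 61.
Unconstrained shares: Tam 18,195.41; Orozco 10,234.92; Vance 3,411.64; Ibarra 12,509.34; Nwosu 4,548.85; Andrade 20,469.84.
Held at cap: Tam ($10,190); residual $59,180 reallocated over remaining profit-interest units 45.
Redistributed shares: Orozco 11,836.00 → $11,836; Vance 3,945.33 → $3,945; Ibarra 14,466.22 → $14,466; Nwosu 5,260.44 → $5,260; Andrade 23,672.00 → $23,672.
Rounding difference +$1 applied to Andrade → $23,673.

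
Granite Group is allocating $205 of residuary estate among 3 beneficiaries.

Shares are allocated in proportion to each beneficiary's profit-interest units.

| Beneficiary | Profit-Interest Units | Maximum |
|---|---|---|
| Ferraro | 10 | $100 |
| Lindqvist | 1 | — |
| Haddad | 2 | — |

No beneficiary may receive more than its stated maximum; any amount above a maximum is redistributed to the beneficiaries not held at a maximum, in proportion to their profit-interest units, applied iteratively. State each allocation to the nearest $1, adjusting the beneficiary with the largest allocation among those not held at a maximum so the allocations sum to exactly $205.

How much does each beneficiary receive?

Ferraro: $100 | Lindqvist: $35 | Haddad: $70

Total profit-interest units = 13.
Pro-rata shares before constraints: Ferraro 157.69; Lindqvist 15.77; Haddad 31.54.
Cap binds for Ferraro ($100); remaining pool $105 reallocated over remaining profit-interest units 3.
Redistributed shares: Lindqvist 35.00 → $35; Haddad 70.00 → $70.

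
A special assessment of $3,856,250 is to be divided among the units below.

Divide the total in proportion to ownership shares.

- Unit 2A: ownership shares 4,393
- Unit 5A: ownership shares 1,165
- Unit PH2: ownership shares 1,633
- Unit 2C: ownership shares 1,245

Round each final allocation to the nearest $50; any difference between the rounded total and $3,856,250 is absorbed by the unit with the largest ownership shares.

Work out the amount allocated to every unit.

Unit 2A: $2,008,150; Unit 5A: $532,550; Unit PH2: $746,450; Unit 2C: $569,100

Total ownership shares = 8,436.
Proportional shares: Unit 2A 4,393/8,436 × $3,856,250 = 2,008,120.70; Unit 5A 1,165/8,436 × $3,856,250 = 532,542.82; Unit PH2 1,633/8,436 × $3,856,250 = 746,474.19; Unit 2C 1,245/8,436 × $3,856,250 = 569,112.29.
Rounded to nearest $50: Unit 2A $2,008,100; Unit 5A $532,550; Unit PH2 $746,450; Unit 2C $569,100. Sum = $3,856,200.
Difference $3,856,250 − $3,856,200 = +$50 applied to largest ownership shares (Unit 2A): Unit 2A becomes $2,008,150.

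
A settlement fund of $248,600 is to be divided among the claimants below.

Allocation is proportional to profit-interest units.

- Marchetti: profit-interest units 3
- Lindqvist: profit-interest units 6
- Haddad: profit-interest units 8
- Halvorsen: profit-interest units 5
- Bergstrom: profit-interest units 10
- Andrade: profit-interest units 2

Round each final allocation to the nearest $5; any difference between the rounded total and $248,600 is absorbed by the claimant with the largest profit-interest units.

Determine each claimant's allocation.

Sum of profit-interest units: 34.
Raw shares: Marchetti 3/34 × $248,600 = 21,935.29; Lindqvist 6/34 × $248,600 = 43,870.59; Haddad 8/34 × $248,600 = 58,494.12; Halvorsen 5/34 × $248,600 = 36,558.82; Bergstrom 10/34 × $248,600 = 73,117.65; Andrade 2/34 × $248,600 = 14,623.53.
After rounding ($5): Marchetti $21,935; Lindqvist $43,870; Haddad $58,495; Halvorsen $36,560; Bergstrom $73,120; Andrade $14,625. Sum = $248,605.
Difference $248,600 − $248,605 = −$5 applied to largest profit-interest units (Bergstrom): Bergstrom becomes $73,115.

Marchetti: $21,935 | Lindqvist: $43,870 | Haddad: $58,495 | Halvorsen: $36,560 | Bergstrom: $73,115 | Andrade: $14,625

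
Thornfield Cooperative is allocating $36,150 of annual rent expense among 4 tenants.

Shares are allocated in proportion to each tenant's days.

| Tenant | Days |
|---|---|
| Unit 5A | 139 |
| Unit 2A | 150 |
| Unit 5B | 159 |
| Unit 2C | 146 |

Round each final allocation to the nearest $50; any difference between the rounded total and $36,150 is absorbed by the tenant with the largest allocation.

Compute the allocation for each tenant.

Unit 5A: $8,450 · Unit 2A: $9,150 · Unit 5B: $9,650 · Unit 2C: $8,900

Combined days = 594.
Proportional shares: Unit 5A 139/594 × $36,150 = 8,459.34; Unit 2A 150/594 × $36,150 = 9,128.79; Unit 5B 159/594 × $36,150 = 9,676.52; Unit 2C 146/594 × $36,150 = 8,885.35.
Rounded to nearest $50: Unit 5A $8,450; Unit 2A $9,150; Unit 5B $9,700; Unit 2C $8,900. Sum = $36,200.
Difference $36,150 − $36,200 = −$50 applied to largest allocation (Unit 5B): Unit 5B becomes $9,650.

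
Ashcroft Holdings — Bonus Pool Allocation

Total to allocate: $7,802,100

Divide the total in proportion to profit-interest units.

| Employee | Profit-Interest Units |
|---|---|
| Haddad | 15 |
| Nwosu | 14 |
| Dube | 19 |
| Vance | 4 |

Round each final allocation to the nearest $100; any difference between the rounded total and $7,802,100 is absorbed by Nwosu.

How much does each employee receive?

Combined profit-interest units = 52.
Unrounded shares: Haddad 15/52 × $7,802,100 = 2,250,605.77; Nwosu 14/52 × $7,802,100 = 2,100,565.38; Dube 19/52 × $7,802,100 = 2,850,767.31; Vance 4/52 × $7,802,100 = 600,161.54.
Rounded to nearest $100: Haddad $2,250,600; Nwosu $2,100,600; Dube $2,850,800; Vance $600,200. Sum = $7,802,200.
Difference $7,802,100 − $7,802,200 = −$100 applied to Nwosu: Nwosu becomes $2,100,500.

Haddad: $2,250,600 | Nwosu: $2,100,500 | Dube: $2,850,800 | Vance: $600,200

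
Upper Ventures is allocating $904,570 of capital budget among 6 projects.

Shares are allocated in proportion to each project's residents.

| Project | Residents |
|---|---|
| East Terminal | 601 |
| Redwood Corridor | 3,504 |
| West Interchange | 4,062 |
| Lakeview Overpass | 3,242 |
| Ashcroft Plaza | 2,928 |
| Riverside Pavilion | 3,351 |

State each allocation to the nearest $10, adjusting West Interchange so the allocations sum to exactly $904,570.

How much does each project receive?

East Terminal: $30,740 | Redwood Corridor: $179,200 | West Interchange: $207,720 | Lakeview Overpass: $165,800 | Ashcroft Plaza: $149,740 | Riverside Pavilion: $171,370

Residents total: 17,688.
Raw shares: East Terminal 601/17,688 × $904,570 = 30,735.33; Redwood Corridor 3,504/17,688 × $904,570 = 179,195.69; West Interchange 4,062/17,688 × $904,570 = 207,731.98; Lakeview Overpass 3,242/17,688 × $904,570 = 165,796.92; Ashcroft Plaza 2,928/17,688 × $904,570 = 149,738.86; Riverside Pavilion 3,351/17,688 × $904,570 = 171,371.22.
At nearest $10: East Terminal $30,740; Redwood Corridor $179,200; West Interchange $207,730; Lakeview Overpass $165,800; Ashcroft Plaza $149,740; Riverside Pavilion $171,370. Sum = $904,580.
Difference $904,570 − $904,580 = −$10 applied to West Interchange: West Interchange becomes $207,720.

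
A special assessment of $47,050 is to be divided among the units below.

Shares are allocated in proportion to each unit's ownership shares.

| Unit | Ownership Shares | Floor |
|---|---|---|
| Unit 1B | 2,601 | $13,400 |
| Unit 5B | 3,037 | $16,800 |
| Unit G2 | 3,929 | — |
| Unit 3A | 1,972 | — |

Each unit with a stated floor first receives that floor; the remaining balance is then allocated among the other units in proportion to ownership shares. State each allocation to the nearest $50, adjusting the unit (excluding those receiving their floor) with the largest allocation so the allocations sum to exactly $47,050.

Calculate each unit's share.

Unit 1B: $13,400; Unit 5B: $16,800; Unit G2: $11,200; Unit 3A: $5,650

Minimums first: Unit 1B $13,400; Unit 5B $16,800. Residual $16,850.
Residual split over remaining ownership shares 5,901: Unit G2 11,219.06 → $11,200; Unit 3A 5,630.94 → $5,650.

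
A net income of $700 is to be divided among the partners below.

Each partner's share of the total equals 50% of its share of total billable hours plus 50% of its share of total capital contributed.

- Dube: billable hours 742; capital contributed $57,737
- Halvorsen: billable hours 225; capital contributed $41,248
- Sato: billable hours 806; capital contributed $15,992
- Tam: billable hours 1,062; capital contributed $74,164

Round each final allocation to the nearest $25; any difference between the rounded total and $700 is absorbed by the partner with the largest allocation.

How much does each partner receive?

Billable hours total 2,835; capital contributed total 189,141.
Blended shares (50% billable hours + 50% capital contributed): Dube 0.2835; Halvorsen 0.1487; Sato 0.1844; Tam 0.3834.
Unrounded shares: Dube 198.45; Halvorsen 104.11; Sato 129.10; Tam 268.35.
At nearest $25: Dube $200; Halvorsen $100; Sato $125; Tam $275. Sum = $700.
No rounding difference to absorb.

Dube: $200 · Halvorsen: $100 · Sato: $125 · Tam: $275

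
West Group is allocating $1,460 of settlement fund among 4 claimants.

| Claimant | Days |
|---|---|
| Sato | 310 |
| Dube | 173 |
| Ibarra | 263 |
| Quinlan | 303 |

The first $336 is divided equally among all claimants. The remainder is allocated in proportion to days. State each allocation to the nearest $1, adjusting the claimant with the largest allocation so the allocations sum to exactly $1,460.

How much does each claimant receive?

Sato: $416 | Dube: $269 | Ibarra: $366 | Quinlan: $409

$336 shared equally gives $84 per claimant.
Remainder $1,124 by days (total 1,049): Sato 332.16 → $332; Dube 185.37 → $185; Ibarra 281.80 → $282; Quinlan 324.66 → $325.
Totals: Sato $84 + $332 = $416; Dube $84 + $185 = $269; Ibarra $84 + $282 = $366; Quinlan $84 + $325 = $409.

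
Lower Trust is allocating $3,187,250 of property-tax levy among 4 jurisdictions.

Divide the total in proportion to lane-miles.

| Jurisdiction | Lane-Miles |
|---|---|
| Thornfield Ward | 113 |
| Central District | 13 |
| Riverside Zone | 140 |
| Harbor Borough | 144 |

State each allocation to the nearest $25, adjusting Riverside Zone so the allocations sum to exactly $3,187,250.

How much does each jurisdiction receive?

Thornfield Ward: $878,425 | Central District: $101,050 | Riverside Zone: $1,088,350 | Harbor Borough: $1,119,425

Lane-miles total: 410.
Pro-rata amounts: Thornfield Ward 113/410 × $3,187,250 = 878,437.20; Central District 13/410 × $3,187,250 = 101,059.15; Riverside Zone 140/410 × $3,187,250 = 1,088,329.27; Harbor Borough 144/410 × $3,187,250 = 1,119,424.39.
Rounded to nearest $25: Thornfield Ward $878,425; Central District $101,050; Riverside Zone $1,088,325; Harbor Borough $1,119,425. Sum = $3,187,225.
Difference $3,187,250 − $3,187,225 = +$25 applied to Riverside Zone: Riverside Zone becomes $1,088,350.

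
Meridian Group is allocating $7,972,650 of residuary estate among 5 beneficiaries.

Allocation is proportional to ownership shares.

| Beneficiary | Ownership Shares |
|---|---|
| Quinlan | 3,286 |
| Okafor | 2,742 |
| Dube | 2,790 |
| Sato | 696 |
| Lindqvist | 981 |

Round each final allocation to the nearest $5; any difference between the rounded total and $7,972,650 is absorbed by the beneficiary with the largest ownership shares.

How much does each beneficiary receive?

Quinlan: $2,496,245 · Okafor: $2,082,995 · Dube: $2,119,455 · Sato: $528,725 · Lindqvist: $745,230

Total ownership shares = 10,495.
Proportional shares: Quinlan 3,286/10,495 × $7,972,650 = 2,496,248.49; Okafor 2,742/10,495 × $7,972,650 = 2,082,992.501; Dube 2,790/10,495 × $7,972,650 = 2,119,456.26; Sato 696/10,495 × $7,972,650 = 528,724.57; Lindqvist 981/10,495 × $7,972,650 = 745,228.17.
After rounding ($5): Quinlan $2,496,250; Okafor $2,082,995; Dube $2,119,455; Sato $528,725; Lindqvist $745,230. Sum = $7,972,655.
Difference $7,972,650 − $7,972,655 = −$5 applied to largest ownership shares (Quinlan): Quinlan becomes $2,496,245.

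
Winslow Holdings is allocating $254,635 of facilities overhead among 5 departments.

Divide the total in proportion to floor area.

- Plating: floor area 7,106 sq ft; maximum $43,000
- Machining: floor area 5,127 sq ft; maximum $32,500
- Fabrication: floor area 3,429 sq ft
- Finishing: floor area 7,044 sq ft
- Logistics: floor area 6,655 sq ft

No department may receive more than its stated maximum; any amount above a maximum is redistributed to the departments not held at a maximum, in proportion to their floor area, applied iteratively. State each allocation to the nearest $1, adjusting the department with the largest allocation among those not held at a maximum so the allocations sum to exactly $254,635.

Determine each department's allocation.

Plating: $43,000 | Machining: $32,500 | Fabrication: $35,863 | Finishing: $73,670 | Logistics: $69,602

Combined floor area = 29,361.
Unconstrained shares: Plating 61,627.20; Machining 44,464.21; Fabrication 29,738.20; Finishing 61,089.504; Logistics 57,715.88.
Cap binds for Plating ($43,000), Machining ($32,500); residual $179,135 reallocated over remaining floor area 17,128.
Remaining shares: Fabrication 35,862.56 → $35,863; Finishing 73,670.42 → $73,670; Logistics 69,602.02 → $69,602.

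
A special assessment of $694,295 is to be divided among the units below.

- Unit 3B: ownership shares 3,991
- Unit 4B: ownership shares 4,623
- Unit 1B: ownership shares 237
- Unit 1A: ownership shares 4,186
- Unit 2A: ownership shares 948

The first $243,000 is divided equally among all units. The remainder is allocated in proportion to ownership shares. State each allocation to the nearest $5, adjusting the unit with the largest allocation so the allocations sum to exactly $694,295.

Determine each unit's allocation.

Equal tier: $243,000 ÷ 5 = $48,600 apiece.
Remainder $451,295 by ownership shares (total 13,985): Unit 3B 128,789.30 → $128,790; Unit 4B 149,183.90 → $149,185; Unit 1B 7,647.97 → $7,650; Unit 1A 135,081.94 → $135,080; Unit 2A 30,591.90 → $30,590.
Totals: Unit 3B $48,600 + $128,790 = $177,390; Unit 4B $48,600 + $149,185 = $197,785; Unit 1B $48,600 + $7,650 = $56,250; Unit 1A $48,600 + $135,080 = $183,680; Unit 2A $48,600 + $30,590 = $79,190.

Unit 3B: $177,390 | Unit 4B: $197,785 | Unit 1B: $56,250 | Unit 1A: $183,680 | Unit 2A: $79,190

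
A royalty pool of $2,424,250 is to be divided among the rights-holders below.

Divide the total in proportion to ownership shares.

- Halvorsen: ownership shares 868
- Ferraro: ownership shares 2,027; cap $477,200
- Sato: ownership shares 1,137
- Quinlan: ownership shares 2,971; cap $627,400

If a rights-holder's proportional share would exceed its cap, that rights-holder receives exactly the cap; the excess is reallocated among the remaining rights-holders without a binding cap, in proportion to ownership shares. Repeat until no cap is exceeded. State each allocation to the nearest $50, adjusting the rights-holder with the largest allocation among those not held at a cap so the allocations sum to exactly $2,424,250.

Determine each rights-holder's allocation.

Total ownership shares = 7,003.
Pro-rata shares before constraints: Halvorsen 300,478.22; Ferraro 701,692.81; Sato 393,598.78; Quinlan 1,028,480.19.
Held at cap: Ferraro ($477,200), Quinlan ($627,400); balance $1,319,650 reallocated over remaining ownership shares 2,005.
Redistributed shares: Halvorsen 571,299.85 → $571,300; Sato 748,350.15 → $748,350.

Halvorsen: $571,300 · Ferraro: $477,200 · Sato: $748,350 · Quinlan: $627,400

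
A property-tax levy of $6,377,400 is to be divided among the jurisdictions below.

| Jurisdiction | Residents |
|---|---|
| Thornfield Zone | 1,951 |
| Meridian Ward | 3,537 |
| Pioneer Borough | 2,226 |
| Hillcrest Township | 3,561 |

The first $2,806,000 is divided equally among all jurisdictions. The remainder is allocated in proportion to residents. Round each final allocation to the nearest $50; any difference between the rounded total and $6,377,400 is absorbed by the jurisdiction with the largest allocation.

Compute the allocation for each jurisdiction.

Thornfield Zone: $1,319,500 · Meridian Ward: $1,821,850 · Pioneer Borough: $1,406,600 · Hillcrest Township: $1,829,450

First tranche $2,806,000 split equally: $701,500 each.
Remainder $3,571,400 by residents (total 11,275): Thornfield Zone 617,986.82 → $618,000; Meridian Ward 1,120,358.47 → $1,120,350; Pioneer Borough 705,094.14 → $705,100; Hillcrest Township 1,127,960.57 → $1,127,950.
Totals: Thornfield Zone $701,500 + $618,000 = $1,319,500; Meridian Ward $701,500 + $1,120,350 = $1,821,850; Pioneer Borough $701,500 + $705,100 = $1,406,600; Hillcrest Township $701,500 + $1,127,950 = $1,829,450.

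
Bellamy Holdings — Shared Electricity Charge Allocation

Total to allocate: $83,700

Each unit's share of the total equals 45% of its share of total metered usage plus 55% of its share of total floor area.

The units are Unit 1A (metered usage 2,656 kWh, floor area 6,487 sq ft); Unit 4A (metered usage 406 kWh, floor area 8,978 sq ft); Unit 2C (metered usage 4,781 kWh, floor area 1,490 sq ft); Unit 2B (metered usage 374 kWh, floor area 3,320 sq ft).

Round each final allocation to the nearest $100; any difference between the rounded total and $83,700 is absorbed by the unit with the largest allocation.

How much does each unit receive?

Totals — metered usage 8,217, floor area 20,275.
Combined weights (45% metered usage + 55% floor area): Unit 1A 0.3214; Unit 4A 0.2658; Unit 2C 0.3022; Unit 2B 0.1105.
Raw shares: Unit 1A 26,903.47; Unit 4A 22,245.84; Unit 2C 25,298.19; Unit 2B 9,252.50.
Rounded to nearest $100: Unit 1A $26,900; Unit 4A $22,200; Unit 2C $25,300; Unit 2B $9,300. Sum = $83,700.
Sum already equals the total — no adjustment.

Unit 1A: $26,900; Unit 4A: $22,200; Unit 2C: $25,300; Unit 2B: $9,300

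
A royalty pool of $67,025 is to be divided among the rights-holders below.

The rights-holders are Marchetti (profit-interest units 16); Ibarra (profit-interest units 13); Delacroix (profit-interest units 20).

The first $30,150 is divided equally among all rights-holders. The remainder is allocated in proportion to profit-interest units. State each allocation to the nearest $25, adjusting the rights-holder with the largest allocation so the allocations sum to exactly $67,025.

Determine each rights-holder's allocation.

Marchetti: $22,100 | Ibarra: $19,825 | Delacroix: $25,100

$30,150 shared equally gives $10,050 per rights-holder.
Remainder $36,875 by profit-interest units (total 49): Marchetti 12,040.82 → $12,050; Ibarra 9,783.16 → $9,775; Delacroix 15,051.02 → $15,050.
Totals: Marchetti $10,050 + $12,050 = $22,100; Ibarra $10,050 + $9,775 = $19,825; Delacroix $10,050 + $15,050 = $25,100.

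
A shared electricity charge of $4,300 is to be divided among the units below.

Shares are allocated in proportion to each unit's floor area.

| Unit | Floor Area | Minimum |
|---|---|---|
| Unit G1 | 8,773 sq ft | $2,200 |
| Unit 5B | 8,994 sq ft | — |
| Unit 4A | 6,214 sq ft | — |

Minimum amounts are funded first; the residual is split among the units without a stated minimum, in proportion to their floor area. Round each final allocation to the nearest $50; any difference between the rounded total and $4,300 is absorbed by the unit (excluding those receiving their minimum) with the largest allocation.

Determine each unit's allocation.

Guaranteed amounts: Unit G1 $2,200. Balance $2,100.
Balance split over remaining floor area 15,208: Unit 5B 1,241.94 → $1,250; Unit 4A 858.06 → $850.

Unit G1: $2,200 · Unit 5B: $1,250 · Unit 4A: $850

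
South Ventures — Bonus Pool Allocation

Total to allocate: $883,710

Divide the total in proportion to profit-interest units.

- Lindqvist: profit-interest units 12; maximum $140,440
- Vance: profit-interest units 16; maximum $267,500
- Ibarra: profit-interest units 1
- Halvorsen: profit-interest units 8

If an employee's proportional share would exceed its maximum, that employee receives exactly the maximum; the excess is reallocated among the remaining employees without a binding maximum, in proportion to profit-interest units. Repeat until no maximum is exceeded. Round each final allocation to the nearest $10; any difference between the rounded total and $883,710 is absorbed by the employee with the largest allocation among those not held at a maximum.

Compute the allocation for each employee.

Lindqvist: $140,440 | Vance: $267,500 | Ibarra: $52,860 | Halvorsen: $422,910

Sum of profit-interest units: 37.
Proportional shares (ignoring caps): Lindqvist 286,608.65; Vance 382,144.86; Ibarra 23,884.05; Halvorsen 191,072.43.
Capped: Lindqvist ($140,440), Vance ($267,500); residual $475,770 reallocated over remaining profit-interest units 9.
Remaining shares: Ibarra 52,863.33 → $52,860; Halvorsen 422,906.67 → $422,910.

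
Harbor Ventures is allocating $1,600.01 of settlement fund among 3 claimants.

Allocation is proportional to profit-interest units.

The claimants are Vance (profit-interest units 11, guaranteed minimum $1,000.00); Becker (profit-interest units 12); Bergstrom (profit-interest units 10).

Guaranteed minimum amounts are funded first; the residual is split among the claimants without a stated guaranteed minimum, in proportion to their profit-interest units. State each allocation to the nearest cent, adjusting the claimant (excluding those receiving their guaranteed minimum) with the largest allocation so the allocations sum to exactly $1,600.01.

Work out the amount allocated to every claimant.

Minimums first: Vance $1,000.00. Remaining pool $600.01.
Remaining pool split over remaining profit-interest units 22: Becker 327.2782 → $327.28; Bergstrom 272.7318 → $272.73.

Vance: $1,000.00 · Becker: $327.28 · Bergstrom: $272.73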